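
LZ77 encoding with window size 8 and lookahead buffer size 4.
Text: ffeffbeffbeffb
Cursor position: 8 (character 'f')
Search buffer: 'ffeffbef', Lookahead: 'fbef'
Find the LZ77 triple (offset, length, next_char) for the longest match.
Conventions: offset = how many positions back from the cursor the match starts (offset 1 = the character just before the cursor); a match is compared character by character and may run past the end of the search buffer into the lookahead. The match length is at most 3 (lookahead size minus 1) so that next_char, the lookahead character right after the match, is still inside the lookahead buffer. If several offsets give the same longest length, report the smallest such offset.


Try each offset into the search buffer:
  offset=1 (pos 7, char 'f'): match length 1
  offset=2 (pos 6, char 'e'): match length 0
  offset=3 (pos 5, char 'b'): match length 0
  offset=4 (pos 4, char 'f'): match length 3
  offset=5 (pos 3, char 'f'): match length 1
  offset=6 (pos 2, char 'e'): match length 0
  offset=7 (pos 1, char 'f'): match length 1
  offset=8 (pos 0, char 'f'): match length 1
Longest match has length 3 at offset 4.
next_char = character at position 8 + 3 = 11 -> 'f'

Best match: offset=4, length=3 (matching 'fbe' starting at position 4)
LZ77 triple: (4, 3, 'f')


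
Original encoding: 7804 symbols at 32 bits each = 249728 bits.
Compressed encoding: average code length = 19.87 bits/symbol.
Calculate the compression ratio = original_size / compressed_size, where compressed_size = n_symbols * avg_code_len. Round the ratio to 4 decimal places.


original_size = n_symbols * orig_bits = 7804 * 32 = 249728 bits
compressed_size = n_symbols * avg_code_len = 7804 * 19.87 = 155065.48 bits
ratio = original_size / compressed_size = 249728 / 155065.48 = 1.6105

Compression ratio = 1.6105


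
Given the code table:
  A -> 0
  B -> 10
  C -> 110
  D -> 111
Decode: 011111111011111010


Decoding:
0 -> A
111 -> D
111 -> D
110 -> C
111 -> D
110 -> C
10 -> B


Result: ADDCDCB


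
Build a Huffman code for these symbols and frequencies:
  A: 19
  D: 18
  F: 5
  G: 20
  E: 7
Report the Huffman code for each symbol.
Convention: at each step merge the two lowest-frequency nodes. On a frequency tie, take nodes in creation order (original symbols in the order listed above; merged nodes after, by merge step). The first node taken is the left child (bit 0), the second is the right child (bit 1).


Huffman tree construction:
Step 1: Merge F(5) + E(7) = 12
Step 2: Merge (F+E)(12) + D(18) = 30
Step 3: Merge A(19) + G(20) = 39
Step 4: Merge ((F+E)+D)(30) + (A+G)(39) = 69
Read each symbol's code off the tree from the root (left child = 0, right child = 1).

Codes:
  A: 10 (length 2)
  D: 01 (length 2)
  F: 000 (length 3)
  G: 11 (length 2)
  E: 001 (length 3)
Average code length: 150/69 = 2.1739 bits/symbol


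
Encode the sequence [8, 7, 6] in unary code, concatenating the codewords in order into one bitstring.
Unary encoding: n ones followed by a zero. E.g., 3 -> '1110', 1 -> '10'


Encode each number as n ones followed by a terminating 0:
  8 -> 111111110 (9 bits)
  7 -> 11111110 (8 bits)
  6 -> 1111110 (7 bits)
Total length = 9 + 8 + 7 = 24 bits.

Unary([8, 7, 6]) = 111111110111111101111110 (24 bits)


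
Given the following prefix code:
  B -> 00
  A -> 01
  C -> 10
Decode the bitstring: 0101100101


Decoding step by step:
Bits 01 -> A
Bits 01 -> A
Bits 10 -> C
Bits 01 -> A
Bits 01 -> A


Decoded message: AACAA


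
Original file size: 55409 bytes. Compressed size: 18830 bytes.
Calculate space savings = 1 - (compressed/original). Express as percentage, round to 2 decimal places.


ratio = compressed/original = 18830/55409 = 0.339836
savings = 1 - ratio = 1 - 0.339836 = 0.660164
as a percentage: 0.660164 * 100 = 66.02%

Space savings = 1 - 18830/55409 = 66.02%


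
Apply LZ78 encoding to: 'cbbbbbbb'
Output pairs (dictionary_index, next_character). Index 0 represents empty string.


LZ78 encoding steps:
Dictionary: {0: ''}
Step 1: w='' (idx 0), next='c' -> output (0, 'c'), add 'c' as idx 1
Step 2: w='' (idx 0), next='b' -> output (0, 'b'), add 'b' as idx 2
Step 3: w='b' (idx 2), next='b' -> output (2, 'b'), add 'bb' as idx 3
Step 4: w='bb' (idx 3), next='b' -> output (3, 'b'), add 'bbb' as idx 4
Step 5: w='b' (idx 2), end of input -> output (2, '')


Encoded: [(0, 'c'), (0, 'b'), (2, 'b'), (3, 'b'), (2, '')]


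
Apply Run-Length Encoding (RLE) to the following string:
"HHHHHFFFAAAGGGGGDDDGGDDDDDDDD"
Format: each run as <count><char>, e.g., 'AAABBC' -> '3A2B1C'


Scanning runs left to right:
  i=0: run of 'H' x 5 -> '5H'
  i=5: run of 'F' x 3 -> '3F'
  i=8: run of 'A' x 3 -> '3A'
  i=11: run of 'G' x 5 -> '5G'
  i=16: run of 'D' x 3 -> '3D'
  i=19: run of 'G' x 2 -> '2G'
  i=21: run of 'D' x 8 -> '8D'

RLE = 5H3F3A5G3D2G8D


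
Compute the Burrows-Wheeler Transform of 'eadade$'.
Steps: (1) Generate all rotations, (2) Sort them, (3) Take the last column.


Rotations (sorted):
  0: $eadade -> last char: e
  1: adade$e -> last char: e
  2: ade$ead -> last char: d
  3: dade$ea -> last char: a
  4: de$eada -> last char: a
  5: e$eadad -> last char: d
  6: eadade$ -> last char: $


BWT = eedaad$


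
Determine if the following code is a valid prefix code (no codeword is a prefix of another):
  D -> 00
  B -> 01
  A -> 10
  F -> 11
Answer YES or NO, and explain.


Checking each pair (does one codeword prefix another?):
  D='00' vs B='01': no prefix
  D='00' vs A='10': no prefix
  D='00' vs F='11': no prefix
  B='01' vs D='00': no prefix
  B='01' vs A='10': no prefix
  B='01' vs F='11': no prefix
  A='10' vs D='00': no prefix
  A='10' vs B='01': no prefix
  A='10' vs F='11': no prefix
  F='11' vs D='00': no prefix
  F='11' vs B='01': no prefix
  F='11' vs A='10': no prefix
No violation found over all pairs.

YES -- this is a valid prefix code. No codeword is a prefix of any other codeword.


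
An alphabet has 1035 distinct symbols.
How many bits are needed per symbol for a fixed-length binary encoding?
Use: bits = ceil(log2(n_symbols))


log2(1035) = 10.0154
Bracket: 2^10 = 1024 < 1035 <= 2^11 = 2048
So ceil(log2(1035)) = 11

bits = ceil(log2(1035)) = ceil(10.0154) = 11 bits


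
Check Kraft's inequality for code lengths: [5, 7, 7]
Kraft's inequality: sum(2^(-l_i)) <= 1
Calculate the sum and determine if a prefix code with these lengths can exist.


Sum = 2^(-5) + 2^(-7) + 2^(-7)
    = 0.03125 + 0.0078125 + 0.0078125
    = 6/128 = 0.046875
Since 0.046875 <= 1, Kraft's inequality IS satisfied.
A prefix code with these lengths CAN exist.

Kraft sum = 0.046875. Satisfied.


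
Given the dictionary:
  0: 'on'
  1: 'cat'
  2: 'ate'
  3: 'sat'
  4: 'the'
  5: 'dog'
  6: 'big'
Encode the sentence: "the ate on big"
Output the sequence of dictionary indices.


Look up each word in the dictionary:
  'the' -> 4
  'ate' -> 2
  'on' -> 0
  'big' -> 6

Encoded: [4, 2, 0, 6]


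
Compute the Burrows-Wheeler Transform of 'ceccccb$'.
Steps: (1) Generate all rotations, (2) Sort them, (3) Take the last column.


Rotations (sorted):
  0: $ceccccb -> last char: b
  1: b$cecccc -> last char: c
  2: cb$ceccc -> last char: c
  3: ccb$cecc -> last char: c
  4: cccb$cec -> last char: c
  5: ccccb$ce -> last char: e
  6: ceccccb$ -> last char: $
  7: eccccb$c -> last char: c


BWT = bcccce$c


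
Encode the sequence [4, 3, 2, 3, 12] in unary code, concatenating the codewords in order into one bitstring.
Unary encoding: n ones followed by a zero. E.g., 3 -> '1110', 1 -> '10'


Encode each number as n ones followed by a terminating 0:
  4 -> 11110 (5 bits)
  3 -> 1110 (4 bits)
  2 -> 110 (3 bits)
  3 -> 1110 (4 bits)
  12 -> 1111111111110 (13 bits)
Total length = 5 + 4 + 3 + 4 + 13 = 29 bits.

Unary([4, 3, 2, 3, 12]) = 11110111011011101111111111110 (29 bits)


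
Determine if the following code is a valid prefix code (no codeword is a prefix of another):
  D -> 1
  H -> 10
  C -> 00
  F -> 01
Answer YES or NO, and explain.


Checking each pair (does one codeword prefix another?):
  D='1' vs H='10': prefix -- VIOLATION

NO -- this is NOT a valid prefix code. D (1) is a prefix of H (10).


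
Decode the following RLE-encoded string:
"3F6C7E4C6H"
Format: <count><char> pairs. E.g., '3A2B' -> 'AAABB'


Expanding each <count><char> pair:
  3F -> 'FFF'
  6C -> 'CCCCCC'
  7E -> 'EEEEEEE'
  4C -> 'CCCC'
  6H -> 'HHHHHH'

Decoded = FFFCCCCCCEEEEEEECCCCHHHHHH


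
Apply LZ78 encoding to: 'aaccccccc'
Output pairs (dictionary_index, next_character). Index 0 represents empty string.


LZ78 encoding steps:
Dictionary: {0: ''}
Step 1: w='' (idx 0), next='a' -> output (0, 'a'), add 'a' as idx 1
Step 2: w='a' (idx 1), next='c' -> output (1, 'c'), add 'ac' as idx 2
Step 3: w='' (idx 0), next='c' -> output (0, 'c'), add 'c' as idx 3
Step 4: w='c' (idx 3), next='c' -> output (3, 'c'), add 'cc' as idx 4
Step 5: w='cc' (idx 4), next='c' -> output (4, 'c'), add 'ccc' as idx 5


Encoded: [(0, 'a'), (1, 'c'), (0, 'c'), (3, 'c'), (4, 'c')]


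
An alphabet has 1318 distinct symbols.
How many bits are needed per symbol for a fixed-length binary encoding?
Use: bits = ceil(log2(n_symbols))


log2(1318) = 10.3641
Bracket: 2^10 = 1024 < 1318 <= 2^11 = 2048
So ceil(log2(1318)) = 11

bits = ceil(log2(1318)) = ceil(10.3641) = 11 bits


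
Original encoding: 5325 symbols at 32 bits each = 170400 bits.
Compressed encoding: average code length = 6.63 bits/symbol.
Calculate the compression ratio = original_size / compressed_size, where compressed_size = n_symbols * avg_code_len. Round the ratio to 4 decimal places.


original_size = n_symbols * orig_bits = 5325 * 32 = 170400 bits
compressed_size = n_symbols * avg_code_len = 5325 * 6.63 = 35304.75 bits
ratio = original_size / compressed_size = 170400 / 35304.75 = 4.8265

Compression ratio = 4.8265


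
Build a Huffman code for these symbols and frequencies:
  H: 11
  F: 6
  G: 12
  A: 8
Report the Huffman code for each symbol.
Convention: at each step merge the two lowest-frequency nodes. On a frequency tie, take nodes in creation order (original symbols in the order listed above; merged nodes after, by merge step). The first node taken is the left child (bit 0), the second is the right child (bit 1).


Huffman tree construction:
Step 1: Merge F(6) + A(8) = 14
Step 2: Merge H(11) + G(12) = 23
Step 3: Merge (F+A)(14) + (H+G)(23) = 37
Read each symbol's code off the tree from the root (left child = 0, right child = 1).

Codes:
  H: 10 (length 2)
  F: 00 (length 2)
  G: 11 (length 2)
  A: 01 (length 2)
Average code length: 74/37 = 2.0000 bits/symbol


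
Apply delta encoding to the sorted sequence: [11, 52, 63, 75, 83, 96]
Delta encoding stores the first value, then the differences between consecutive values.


First value: 11
Deltas:
  52 - 11 = 41
  63 - 52 = 11
  75 - 63 = 12
  83 - 75 = 8
  96 - 83 = 13


Delta encoded: [11, 41, 11, 12, 8, 13]


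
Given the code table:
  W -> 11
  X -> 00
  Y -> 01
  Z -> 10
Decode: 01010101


Decoding:
01 -> Y
01 -> Y
01 -> Y
01 -> Y


Result: YYYY


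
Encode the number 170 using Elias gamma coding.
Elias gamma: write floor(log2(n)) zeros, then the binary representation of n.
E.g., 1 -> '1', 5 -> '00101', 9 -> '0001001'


num_bits = floor(log2(170)) + 1 = 8
leading_zeros = num_bits - 1 = 7
binary(170) = 10101010

Elias gamma(170) = '0000000' + '10101010' = 000000010101010 (15 bits)


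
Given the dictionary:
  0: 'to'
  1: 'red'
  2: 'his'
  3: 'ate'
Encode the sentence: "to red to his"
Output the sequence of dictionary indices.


Look up each word in the dictionary:
  'to' -> 0
  'red' -> 1
  'to' -> 0
  'his' -> 2

Encoded: [0, 1, 0, 2]


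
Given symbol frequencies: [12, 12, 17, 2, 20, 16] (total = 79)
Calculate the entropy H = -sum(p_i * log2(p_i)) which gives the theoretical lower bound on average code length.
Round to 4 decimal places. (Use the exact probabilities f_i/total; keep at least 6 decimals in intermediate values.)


Per-symbol terms -p_i * log2(p_i) with p_i = f_i/79:
  p = 12/79 = 0.151899: log2(p) = -2.718818, -p*log2(p) = 0.412985
  p = 12/79 = 0.151899: log2(p) = -2.718818, -p*log2(p) = 0.412985
  p = 17/79 = 0.215190: log2(p) = -2.216318, -p*log2(p) = 0.476929
  p = 2/79 = 0.025316: log2(p) = -5.303781, -p*log2(p) = 0.134273
  p = 20/79 = 0.253165: log2(p) = -1.981853, -p*log2(p) = 0.501735
  p = 16/79 = 0.202532: log2(p) = -2.303781, -p*log2(p) = 0.466589
H = 0.412985 + 0.412985 + 0.476929 + 0.134273 + 0.501735 + 0.466589 = 2.405496

H = 2.4055 bits/symbol


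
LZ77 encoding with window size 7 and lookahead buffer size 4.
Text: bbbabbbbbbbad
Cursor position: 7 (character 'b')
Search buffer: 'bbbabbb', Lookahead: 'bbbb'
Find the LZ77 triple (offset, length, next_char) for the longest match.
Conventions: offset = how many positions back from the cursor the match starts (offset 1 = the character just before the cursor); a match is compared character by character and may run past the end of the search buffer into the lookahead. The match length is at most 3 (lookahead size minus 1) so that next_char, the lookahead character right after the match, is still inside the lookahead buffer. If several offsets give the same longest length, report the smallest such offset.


Try each offset into the search buffer:
  offset=1 (pos 6, char 'b'): match length 3
  offset=2 (pos 5, char 'b'): match length 3
  offset=3 (pos 4, char 'b'): match length 3
  offset=4 (pos 3, char 'a'): match length 0
  offset=5 (pos 2, char 'b'): match length 1
  offset=6 (pos 1, char 'b'): match length 2
  offset=7 (pos 0, char 'b'): match length 3
Longest match has length 3, found at offsets 1, 2, 3, 7; take the smallest, offset 1.
next_char = character at position 7 + 3 = 10 -> 'b'

Best match: offset=1, length=3 (matching 'bbb' starting at position 6)
LZ77 triple: (1, 3, 'b')


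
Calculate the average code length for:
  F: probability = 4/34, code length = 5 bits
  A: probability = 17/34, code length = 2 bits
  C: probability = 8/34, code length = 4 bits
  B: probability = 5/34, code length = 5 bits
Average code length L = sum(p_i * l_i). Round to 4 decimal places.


Weighted contributions p_i * l_i:
  F: (4/34) * 5 = 20/34
  A: (17/34) * 2 = 34/34
  C: (8/34) * 4 = 32/34
  B: (5/34) * 5 = 25/34
Sum = (20 + 34 + 32 + 25)/34 = 111/34

L = 111/34 = 3.2647 bits/symbol


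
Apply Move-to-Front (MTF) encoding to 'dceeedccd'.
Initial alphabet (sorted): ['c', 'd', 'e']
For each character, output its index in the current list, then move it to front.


MTF encoding:
'd': index 1 in ['c', 'd', 'e'] -> ['d', 'c', 'e']
'c': index 1 in ['d', 'c', 'e'] -> ['c', 'd', 'e']
'e': index 2 in ['c', 'd', 'e'] -> ['e', 'c', 'd']
'e': index 0 in ['e', 'c', 'd'] -> ['e', 'c', 'd']
'e': index 0 in ['e', 'c', 'd'] -> ['e', 'c', 'd']
'd': index 2 in ['e', 'c', 'd'] -> ['d', 'e', 'c']
'c': index 2 in ['d', 'e', 'c'] -> ['c', 'd', 'e']
'c': index 0 in ['c', 'd', 'e'] -> ['c', 'd', 'e']
'd': index 1 in ['c', 'd', 'e'] -> ['d', 'c', 'e']


Output: [1, 1, 2, 0, 0, 2, 2, 0, 1]


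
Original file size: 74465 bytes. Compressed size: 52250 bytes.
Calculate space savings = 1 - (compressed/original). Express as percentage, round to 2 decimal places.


ratio = compressed/original = 52250/74465 = 0.701672
savings = 1 - ratio = 1 - 0.701672 = 0.298328
as a percentage: 0.298328 * 100 = 29.83%

Space savings = 1 - 52250/74465 = 29.83%


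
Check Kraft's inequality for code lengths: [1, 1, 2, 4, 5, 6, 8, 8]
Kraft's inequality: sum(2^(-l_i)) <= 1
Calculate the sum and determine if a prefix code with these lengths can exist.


Sum = 2^(-1) + 2^(-1) + 2^(-2) + 2^(-4) + 2^(-5) + 2^(-6) + 2^(-8) + 2^(-8)
    = 0.5 + 0.5 + 0.25 + 0.0625 + 0.03125 + 0.015625 + 0.00390625 + 0.00390625
    = 350/256 = 1.3671875
Since 1.3671875 > 1, Kraft's inequality is NOT satisfied.
A prefix code with these lengths CANNOT exist.

Kraft sum = 1.3671875. Not satisfied.


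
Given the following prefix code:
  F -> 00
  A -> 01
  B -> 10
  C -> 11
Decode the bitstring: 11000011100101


Decoding step by step:
Bits 11 -> C
Bits 00 -> F
Bits 00 -> F
Bits 11 -> C
Bits 10 -> B
Bits 01 -> A
Bits 01 -> A


Decoded message: CFFCBAA


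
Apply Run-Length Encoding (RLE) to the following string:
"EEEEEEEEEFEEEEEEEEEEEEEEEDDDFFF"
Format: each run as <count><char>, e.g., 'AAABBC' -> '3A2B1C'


Scanning runs left to right:
  i=0: run of 'E' x 9 -> '9E'
  i=9: run of 'F' x 1 -> '1F'
  i=10: run of 'E' x 15 -> '15E'
  i=25: run of 'D' x 3 -> '3D'
  i=28: run of 'F' x 3 -> '3F'

RLE = 9E1F15E3D3F


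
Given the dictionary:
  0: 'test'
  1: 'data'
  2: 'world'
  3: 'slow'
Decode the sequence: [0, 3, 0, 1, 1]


Look up each index in the dictionary:
  0 -> 'test'
  3 -> 'slow'
  0 -> 'test'
  1 -> 'data'
  1 -> 'data'

Decoded: "test slow test data data"


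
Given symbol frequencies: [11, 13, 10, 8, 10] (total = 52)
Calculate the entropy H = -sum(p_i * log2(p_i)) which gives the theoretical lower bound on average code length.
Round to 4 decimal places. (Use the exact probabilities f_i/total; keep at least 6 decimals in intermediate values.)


Per-symbol terms -p_i * log2(p_i) with p_i = f_i/52:
  p = 11/52 = 0.211538: log2(p) = -2.241008, -p*log2(p) = 0.474059
  p = 13/52 = 0.250000: log2(p) = -2.000000, -p*log2(p) = 0.500000
  p = 10/52 = 0.192308: log2(p) = -2.378512, -p*log2(p) = 0.457406
  p = 8/52 = 0.153846: log2(p) = -2.700440, -p*log2(p) = 0.415452
  p = 10/52 = 0.192308: log2(p) = -2.378512, -p*log2(p) = 0.457406
H = 0.474059 + 0.500000 + 0.457406 + 0.415452 + 0.457406 = 2.304323

H = 2.3043 bits/symbol


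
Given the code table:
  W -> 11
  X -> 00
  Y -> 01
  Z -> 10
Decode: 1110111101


Decoding:
11 -> W
10 -> Z
11 -> W
11 -> W
01 -> Y


Result: WZWWY


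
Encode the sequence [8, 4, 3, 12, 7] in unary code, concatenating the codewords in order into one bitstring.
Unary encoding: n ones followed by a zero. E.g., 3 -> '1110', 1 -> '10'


Encode each number as n ones followed by a terminating 0:
  8 -> 111111110 (9 bits)
  4 -> 11110 (5 bits)
  3 -> 1110 (4 bits)
  12 -> 1111111111110 (13 bits)
  7 -> 11111110 (8 bits)
Total length = 9 + 5 + 4 + 13 + 8 = 39 bits.

Unary([8, 4, 3, 12, 7]) = 111111110111101110111111111111011111110 (39 bits)


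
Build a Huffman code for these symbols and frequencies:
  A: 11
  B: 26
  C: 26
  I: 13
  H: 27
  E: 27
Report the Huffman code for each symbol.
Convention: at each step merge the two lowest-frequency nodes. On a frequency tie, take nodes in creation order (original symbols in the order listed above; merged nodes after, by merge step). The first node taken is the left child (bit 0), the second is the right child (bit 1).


Huffman tree construction:
Step 1: Merge A(11) + I(13) = 24
Step 2: Merge (A+I)(24) + B(26) = 50
Step 3: Merge C(26) + H(27) = 53
Step 4: Merge E(27) + ((A+I)+B)(50) = 77
Step 5: Merge (C+H)(53) + (E+((A+I)+B))(77) = 130
Read each symbol's code off the tree from the root (left child = 0, right child = 1).

Codes:
  A: 1100 (length 4)
  B: 111 (length 3)
  C: 00 (length 2)
  I: 1101 (length 4)
  H: 01 (length 2)
  E: 10 (length 2)
Average code length: 334/130 = 2.5692 bits/symbol


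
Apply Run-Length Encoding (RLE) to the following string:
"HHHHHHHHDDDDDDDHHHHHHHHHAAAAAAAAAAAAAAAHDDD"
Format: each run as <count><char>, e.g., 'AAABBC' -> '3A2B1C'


Scanning runs left to right:
  i=0: run of 'H' x 8 -> '8H'
  i=8: run of 'D' x 7 -> '7D'
  i=15: run of 'H' x 9 -> '9H'
  i=24: run of 'A' x 15 -> '15A'
  i=39: run of 'H' x 1 -> '1H'
  i=40: run of 'D' x 3 -> '3D'

RLE = 8H7D9H15A1H3D


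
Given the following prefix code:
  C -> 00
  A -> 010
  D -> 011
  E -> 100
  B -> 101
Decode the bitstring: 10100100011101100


Decoding step by step:
Bits 101 -> B
Bits 00 -> C
Bits 100 -> E
Bits 011 -> D
Bits 101 -> B
Bits 100 -> E


Decoded message: BCEDBE


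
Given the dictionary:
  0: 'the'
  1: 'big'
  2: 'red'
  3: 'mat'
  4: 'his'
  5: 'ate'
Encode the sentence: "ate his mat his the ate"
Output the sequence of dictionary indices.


Look up each word in the dictionary:
  'ate' -> 5
  'his' -> 4
  'mat' -> 3
  'his' -> 4
  'the' -> 0
  'ate' -> 5

Encoded: [5, 4, 3, 4, 0, 5]


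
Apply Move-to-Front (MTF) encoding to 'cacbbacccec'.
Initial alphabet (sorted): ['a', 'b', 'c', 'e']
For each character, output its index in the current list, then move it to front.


MTF encoding:
'c': index 2 in ['a', 'b', 'c', 'e'] -> ['c', 'a', 'b', 'e']
'a': index 1 in ['c', 'a', 'b', 'e'] -> ['a', 'c', 'b', 'e']
'c': index 1 in ['a', 'c', 'b', 'e'] -> ['c', 'a', 'b', 'e']
'b': index 2 in ['c', 'a', 'b', 'e'] -> ['b', 'c', 'a', 'e']
'b': index 0 in ['b', 'c', 'a', 'e'] -> ['b', 'c', 'a', 'e']
'a': index 2 in ['b', 'c', 'a', 'e'] -> ['a', 'b', 'c', 'e']
'c': index 2 in ['a', 'b', 'c', 'e'] -> ['c', 'a', 'b', 'e']
'c': index 0 in ['c', 'a', 'b', 'e'] -> ['c', 'a', 'b', 'e']
'c': index 0 in ['c', 'a', 'b', 'e'] -> ['c', 'a', 'b', 'e']
'e': index 3 in ['c', 'a', 'b', 'e'] -> ['e', 'c', 'a', 'b']
'c': index 1 in ['e', 'c', 'a', 'b'] -> ['c', 'e', 'a', 'b']


Output: [2, 1, 1, 2, 0, 2, 2, 0, 0, 3, 1]


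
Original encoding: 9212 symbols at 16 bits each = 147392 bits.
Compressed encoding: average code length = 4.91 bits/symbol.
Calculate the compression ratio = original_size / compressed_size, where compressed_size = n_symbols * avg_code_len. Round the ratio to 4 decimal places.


original_size = n_symbols * orig_bits = 9212 * 16 = 147392 bits
compressed_size = n_symbols * avg_code_len = 9212 * 4.91 = 45230.92 bits
ratio = original_size / compressed_size = 147392 / 45230.92 = 3.2587

Compression ratio = 3.2587


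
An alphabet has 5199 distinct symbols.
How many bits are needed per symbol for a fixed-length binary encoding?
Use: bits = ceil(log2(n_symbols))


log2(5199) = 12.344
Bracket: 2^12 = 4096 < 5199 <= 2^13 = 8192
So ceil(log2(5199)) = 13

bits = ceil(log2(5199)) = ceil(12.344) = 13 bits


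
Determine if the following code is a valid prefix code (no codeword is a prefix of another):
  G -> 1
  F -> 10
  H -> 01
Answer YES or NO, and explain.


Checking each pair (does one codeword prefix another?):
  G='1' vs F='10': prefix -- VIOLATION

NO -- this is NOT a valid prefix code. G (1) is a prefix of F (10).


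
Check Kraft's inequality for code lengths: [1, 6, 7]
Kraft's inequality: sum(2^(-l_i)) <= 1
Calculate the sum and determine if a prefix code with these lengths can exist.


Sum = 2^(-1) + 2^(-6) + 2^(-7)
    = 0.5 + 0.015625 + 0.0078125
    = 67/128 = 0.5234375
Since 0.5234375 <= 1, Kraft's inequality IS satisfied.
A prefix code with these lengths CAN exist.

Kraft sum = 0.5234375. Satisfied.


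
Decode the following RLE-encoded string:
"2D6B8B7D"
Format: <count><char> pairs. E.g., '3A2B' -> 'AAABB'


Expanding each <count><char> pair:
  2D -> 'DD'
  6B -> 'BBBBBB'
  8B -> 'BBBBBBBB'
  7D -> 'DDDDDDD'

Decoded = DDBBBBBBBBBBBBBBDDDDDDD


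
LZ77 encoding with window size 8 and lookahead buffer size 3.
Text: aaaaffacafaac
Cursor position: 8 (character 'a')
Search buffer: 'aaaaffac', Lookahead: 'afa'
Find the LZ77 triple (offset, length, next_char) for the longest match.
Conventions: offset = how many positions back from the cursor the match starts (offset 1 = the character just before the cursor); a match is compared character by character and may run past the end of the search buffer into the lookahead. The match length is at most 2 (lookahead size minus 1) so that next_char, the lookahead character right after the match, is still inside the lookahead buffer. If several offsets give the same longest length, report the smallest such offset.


Try each offset into the search buffer:
  offset=1 (pos 7, char 'c'): match length 0
  offset=2 (pos 6, char 'a'): match length 1
  offset=3 (pos 5, char 'f'): match length 0
  offset=4 (pos 4, char 'f'): match length 0
  offset=5 (pos 3, char 'a'): match length 2
  offset=6 (pos 2, char 'a'): match length 1
  offset=7 (pos 1, char 'a'): match length 1
  offset=8 (pos 0, char 'a'): match length 1
Longest match has length 2 at offset 5.
next_char = character at position 8 + 2 = 10 -> 'a'

Best match: offset=5, length=2 (matching 'af' starting at position 3)
LZ77 triple: (5, 2, 'a')


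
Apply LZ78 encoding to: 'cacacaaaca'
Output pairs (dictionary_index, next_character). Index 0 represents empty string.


LZ78 encoding steps:
Dictionary: {0: ''}
Step 1: w='' (idx 0), next='c' -> output (0, 'c'), add 'c' as idx 1
Step 2: w='' (idx 0), next='a' -> output (0, 'a'), add 'a' as idx 2
Step 3: w='c' (idx 1), next='a' -> output (1, 'a'), add 'ca' as idx 3
Step 4: w='ca' (idx 3), next='a' -> output (3, 'a'), add 'caa' as idx 4
Step 5: w='a' (idx 2), next='c' -> output (2, 'c'), add 'ac' as idx 5
Step 6: w='a' (idx 2), end of input -> output (2, '')


Encoded: [(0, 'c'), (0, 'a'), (1, 'a'), (3, 'a'), (2, 'c'), (2, '')]


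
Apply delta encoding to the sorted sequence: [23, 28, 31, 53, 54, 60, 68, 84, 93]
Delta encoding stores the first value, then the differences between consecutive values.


First value: 23
Deltas:
  28 - 23 = 5
  31 - 28 = 3
  53 - 31 = 22
  54 - 53 = 1
  60 - 54 = 6
  68 - 60 = 8
  84 - 68 = 16
  93 - 84 = 9


Delta encoded: [23, 5, 3, 22, 1, 6, 8, 16, 9]


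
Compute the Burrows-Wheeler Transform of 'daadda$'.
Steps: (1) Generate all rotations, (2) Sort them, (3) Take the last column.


Rotations (sorted):
  0: $daadda -> last char: a
  1: a$daadd -> last char: d
  2: aadda$d -> last char: d
  3: adda$da -> last char: a
  4: da$daad -> last char: d
  5: daadda$ -> last char: $
  6: dda$daa -> last char: a


BWT = addad$a


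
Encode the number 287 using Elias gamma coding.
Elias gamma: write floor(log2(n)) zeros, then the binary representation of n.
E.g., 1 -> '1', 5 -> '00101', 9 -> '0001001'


num_bits = floor(log2(287)) + 1 = 9
leading_zeros = num_bits - 1 = 8
binary(287) = 100011111

Elias gamma(287) = '00000000' + '100011111' = 00000000100011111 (17 bits)


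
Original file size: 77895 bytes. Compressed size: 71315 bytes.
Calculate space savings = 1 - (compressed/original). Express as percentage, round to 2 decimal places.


ratio = compressed/original = 71315/77895 = 0.915527
savings = 1 - ratio = 1 - 0.915527 = 0.084473
as a percentage: 0.084473 * 100 = 8.45%

Space savings = 1 - 71315/77895 = 8.45%


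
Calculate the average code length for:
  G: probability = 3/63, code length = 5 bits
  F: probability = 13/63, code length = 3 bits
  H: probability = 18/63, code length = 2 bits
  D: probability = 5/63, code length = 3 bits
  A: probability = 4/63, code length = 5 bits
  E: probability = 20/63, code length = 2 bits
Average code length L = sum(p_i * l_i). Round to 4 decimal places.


Weighted contributions p_i * l_i:
  G: (3/63) * 5 = 15/63
  F: (13/63) * 3 = 39/63
  H: (18/63) * 2 = 36/63
  D: (5/63) * 3 = 15/63
  A: (4/63) * 5 = 20/63
  E: (20/63) * 2 = 40/63
Sum = (15 + 39 + 36 + 15 + 20 + 40)/63 = 165/63

L = 165/63 = 2.6190 bits/symbol


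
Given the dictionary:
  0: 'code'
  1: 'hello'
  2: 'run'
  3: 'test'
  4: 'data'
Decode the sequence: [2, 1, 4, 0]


Look up each index in the dictionary:
  2 -> 'run'
  1 -> 'hello'
  4 -> 'data'
  0 -> 'code'

Decoded: "run hello data code"


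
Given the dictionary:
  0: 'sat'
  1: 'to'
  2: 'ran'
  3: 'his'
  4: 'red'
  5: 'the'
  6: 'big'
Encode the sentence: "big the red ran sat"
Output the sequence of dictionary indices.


Look up each word in the dictionary:
  'big' -> 6
  'the' -> 5
  'red' -> 4
  'ran' -> 2
  'sat' -> 0

Encoded: [6, 5, 4, 2, 0]


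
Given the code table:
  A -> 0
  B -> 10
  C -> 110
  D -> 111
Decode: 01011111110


Decoding:
0 -> A
10 -> B
111 -> D
111 -> D
10 -> B


Result: ABDDB


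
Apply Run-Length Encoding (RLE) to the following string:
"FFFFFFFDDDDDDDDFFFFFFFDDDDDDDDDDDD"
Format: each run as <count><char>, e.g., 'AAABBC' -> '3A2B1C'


Scanning runs left to right:
  i=0: run of 'F' x 7 -> '7F'
  i=7: run of 'D' x 8 -> '8D'
  i=15: run of 'F' x 7 -> '7F'
  i=22: run of 'D' x 12 -> '12D'

RLE = 7F8D7F12D


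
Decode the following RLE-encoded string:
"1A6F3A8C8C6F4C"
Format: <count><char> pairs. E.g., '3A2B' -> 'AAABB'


Expanding each <count><char> pair:
  1A -> 'A'
  6F -> 'FFFFFF'
  3A -> 'AAA'
  8C -> 'CCCCCCCC'
  8C -> 'CCCCCCCC'
  6F -> 'FFFFFF'
  4C -> 'CCCC'

Decoded = AFFFFFFAAACCCCCCCCCCCCCCCCFFFFFFCCCC


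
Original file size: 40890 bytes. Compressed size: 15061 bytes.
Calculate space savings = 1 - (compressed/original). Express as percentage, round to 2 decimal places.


ratio = compressed/original = 15061/40890 = 0.36833
savings = 1 - ratio = 1 - 0.36833 = 0.63167
as a percentage: 0.63167 * 100 = 63.17%

Space savings = 1 - 15061/40890 = 63.17%


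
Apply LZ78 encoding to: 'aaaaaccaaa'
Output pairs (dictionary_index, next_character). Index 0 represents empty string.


LZ78 encoding steps:
Dictionary: {0: ''}
Step 1: w='' (idx 0), next='a' -> output (0, 'a'), add 'a' as idx 1
Step 2: w='a' (idx 1), next='a' -> output (1, 'a'), add 'aa' as idx 2
Step 3: w='aa' (idx 2), next='c' -> output (2, 'c'), add 'aac' as idx 3
Step 4: w='' (idx 0), next='c' -> output (0, 'c'), add 'c' as idx 4
Step 5: w='aa' (idx 2), next='a' -> output (2, 'a'), add 'aaa' as idx 5


Encoded: [(0, 'a'), (1, 'a'), (2, 'c'), (0, 'c'), (2, 'a')]


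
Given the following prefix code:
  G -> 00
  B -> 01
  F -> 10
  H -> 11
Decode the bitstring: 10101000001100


Decoding step by step:
Bits 10 -> F
Bits 10 -> F
Bits 10 -> F
Bits 00 -> G
Bits 00 -> G
Bits 11 -> H
Bits 00 -> G


Decoded message: FFFGGHG


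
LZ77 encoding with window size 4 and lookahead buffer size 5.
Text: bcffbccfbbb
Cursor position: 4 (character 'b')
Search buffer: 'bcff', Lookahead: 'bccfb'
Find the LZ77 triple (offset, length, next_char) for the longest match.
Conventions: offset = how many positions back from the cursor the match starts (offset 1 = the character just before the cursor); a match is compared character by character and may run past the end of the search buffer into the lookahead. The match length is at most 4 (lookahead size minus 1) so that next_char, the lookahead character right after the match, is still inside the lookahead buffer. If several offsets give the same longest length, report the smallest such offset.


Try each offset into the search buffer:
  offset=1 (pos 3, char 'f'): match length 0
  offset=2 (pos 2, char 'f'): match length 0
  offset=3 (pos 1, char 'c'): match length 0
  offset=4 (pos 0, char 'b'): match length 2
Longest match has length 2 at offset 4.
next_char = character at position 4 + 2 = 6 -> 'c'

Best match: offset=4, length=2 (matching 'bc' starting at position 0)
LZ77 triple: (4, 2, 'c')


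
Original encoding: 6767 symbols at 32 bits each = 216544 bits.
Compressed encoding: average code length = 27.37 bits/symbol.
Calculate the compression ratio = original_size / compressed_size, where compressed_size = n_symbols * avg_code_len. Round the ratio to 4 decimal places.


original_size = n_symbols * orig_bits = 6767 * 32 = 216544 bits
compressed_size = n_symbols * avg_code_len = 6767 * 27.37 = 185212.79 bits
ratio = original_size / compressed_size = 216544 / 185212.79 = 1.1692

Compression ratio = 1.1692


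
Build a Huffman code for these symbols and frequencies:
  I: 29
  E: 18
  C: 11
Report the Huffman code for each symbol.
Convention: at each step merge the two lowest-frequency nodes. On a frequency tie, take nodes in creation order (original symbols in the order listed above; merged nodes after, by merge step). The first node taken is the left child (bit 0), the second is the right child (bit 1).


Huffman tree construction:
Step 1: Merge C(11) + E(18) = 29
Step 2: Merge I(29) + (C+E)(29) = 58
Read each symbol's code off the tree from the root (left child = 0, right child = 1).

Codes:
  I: 0 (length 1)
  E: 11 (length 2)
  C: 10 (length 2)
Average code length: 87/58 = 1.5000 bits/symbol


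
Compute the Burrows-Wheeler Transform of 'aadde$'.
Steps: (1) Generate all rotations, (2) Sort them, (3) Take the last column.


Rotations (sorted):
  0: $aadde -> last char: e
  1: aadde$ -> last char: $
  2: adde$a -> last char: a
  3: dde$aa -> last char: a
  4: de$aad -> last char: d
  5: e$aadd -> last char: d


BWT = e$aadd


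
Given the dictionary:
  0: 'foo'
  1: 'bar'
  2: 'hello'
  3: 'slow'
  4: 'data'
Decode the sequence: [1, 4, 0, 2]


Look up each index in the dictionary:
  1 -> 'bar'
  4 -> 'data'
  0 -> 'foo'
  2 -> 'hello'

Decoded: "bar data foo hello"


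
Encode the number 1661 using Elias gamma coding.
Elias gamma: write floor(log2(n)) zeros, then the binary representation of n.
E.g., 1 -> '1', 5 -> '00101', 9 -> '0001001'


num_bits = floor(log2(1661)) + 1 = 11
leading_zeros = num_bits - 1 = 10
binary(1661) = 11001111101

Elias gamma(1661) = '0000000000' + '11001111101' = 000000000011001111101 (21 bits)


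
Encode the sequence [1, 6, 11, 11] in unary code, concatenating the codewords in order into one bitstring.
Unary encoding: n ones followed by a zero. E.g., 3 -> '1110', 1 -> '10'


Encode each number as n ones followed by a terminating 0:
  1 -> 10 (2 bits)
  6 -> 1111110 (7 bits)
  11 -> 111111111110 (12 bits)
  11 -> 111111111110 (12 bits)
Total length = 2 + 7 + 12 + 12 = 33 bits.

Unary([1, 6, 11, 11]) = 101111110111111111110111111111110 (33 bits)


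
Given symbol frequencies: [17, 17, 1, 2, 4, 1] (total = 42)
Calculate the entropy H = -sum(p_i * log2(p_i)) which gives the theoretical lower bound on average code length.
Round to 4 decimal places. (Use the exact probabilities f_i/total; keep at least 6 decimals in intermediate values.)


Per-symbol terms -p_i * log2(p_i) with p_i = f_i/42:
  p = 17/42 = 0.404762: log2(p) = -1.304855, -p*log2(p) = 0.528155
  p = 17/42 = 0.404762: log2(p) = -1.304855, -p*log2(p) = 0.528155
  p = 1/42 = 0.023810: log2(p) = -5.392317, -p*log2(p) = 0.128389
  p = 2/42 = 0.047619: log2(p) = -4.392317, -p*log2(p) = 0.209158
  p = 4/42 = 0.095238: log2(p) = -3.392317, -p*log2(p) = 0.323078
  p = 1/42 = 0.023810: log2(p) = -5.392317, -p*log2(p) = 0.128389
H = 0.528155 + 0.528155 + 0.128389 + 0.209158 + 0.323078 + 0.128389 = 1.845324

H = 1.8453 bits/symbol


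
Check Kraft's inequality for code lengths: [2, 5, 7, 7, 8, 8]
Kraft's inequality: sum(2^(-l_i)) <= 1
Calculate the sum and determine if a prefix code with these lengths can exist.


Sum = 2^(-2) + 2^(-5) + 2^(-7) + 2^(-7) + 2^(-8) + 2^(-8)
    = 0.25 + 0.03125 + 0.0078125 + 0.0078125 + 0.00390625 + 0.00390625
    = 78/256 = 0.3046875
Since 0.3046875 <= 1, Kraft's inequality IS satisfied.
A prefix code with these lengths CAN exist.

Kraft sum = 0.3046875. Satisfied.


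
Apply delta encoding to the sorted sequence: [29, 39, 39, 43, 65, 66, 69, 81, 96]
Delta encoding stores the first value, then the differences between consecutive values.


First value: 29
Deltas:
  39 - 29 = 10
  39 - 39 = 0
  43 - 39 = 4
  65 - 43 = 22
  66 - 65 = 1
  69 - 66 = 3
  81 - 69 = 12
  96 - 81 = 15


Delta encoded: [29, 10, 0, 4, 22, 1, 3, 12, 15]


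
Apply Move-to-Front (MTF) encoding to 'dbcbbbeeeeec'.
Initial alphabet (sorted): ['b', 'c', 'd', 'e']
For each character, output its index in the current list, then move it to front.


MTF encoding:
'd': index 2 in ['b', 'c', 'd', 'e'] -> ['d', 'b', 'c', 'e']
'b': index 1 in ['d', 'b', 'c', 'e'] -> ['b', 'd', 'c', 'e']
'c': index 2 in ['b', 'd', 'c', 'e'] -> ['c', 'b', 'd', 'e']
'b': index 1 in ['c', 'b', 'd', 'e'] -> ['b', 'c', 'd', 'e']
'b': index 0 in ['b', 'c', 'd', 'e'] -> ['b', 'c', 'd', 'e']
'b': index 0 in ['b', 'c', 'd', 'e'] -> ['b', 'c', 'd', 'e']
'e': index 3 in ['b', 'c', 'd', 'e'] -> ['e', 'b', 'c', 'd']
'e': index 0 in ['e', 'b', 'c', 'd'] -> ['e', 'b', 'c', 'd']
'e': index 0 in ['e', 'b', 'c', 'd'] -> ['e', 'b', 'c', 'd']
'e': index 0 in ['e', 'b', 'c', 'd'] -> ['e', 'b', 'c', 'd']
'e': index 0 in ['e', 'b', 'c', 'd'] -> ['e', 'b', 'c', 'd']
'c': index 2 in ['e', 'b', 'c', 'd'] -> ['c', 'e', 'b', 'd']


Output: [2, 1, 2, 1, 0, 0, 3, 0, 0, 0, 0, 2]


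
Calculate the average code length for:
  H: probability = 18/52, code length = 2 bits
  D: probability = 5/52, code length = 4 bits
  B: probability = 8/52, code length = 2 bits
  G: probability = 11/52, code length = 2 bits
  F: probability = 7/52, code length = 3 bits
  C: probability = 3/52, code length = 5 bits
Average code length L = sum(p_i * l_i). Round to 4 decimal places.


Weighted contributions p_i * l_i:
  H: (18/52) * 2 = 36/52
  D: (5/52) * 4 = 20/52
  B: (8/52) * 2 = 16/52
  G: (11/52) * 2 = 22/52
  F: (7/52) * 3 = 21/52
  C: (3/52) * 5 = 15/52
Sum = (36 + 20 + 16 + 22 + 21 + 15)/52 = 130/52

L = 130/52 = 2.5000 bits/symbol


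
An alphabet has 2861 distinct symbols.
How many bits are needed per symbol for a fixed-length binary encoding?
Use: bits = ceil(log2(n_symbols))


log2(2861) = 11.4823
Bracket: 2^11 = 2048 < 2861 <= 2^12 = 4096
So ceil(log2(2861)) = 12

bits = ceil(log2(2861)) = ceil(11.4823) = 12 bits


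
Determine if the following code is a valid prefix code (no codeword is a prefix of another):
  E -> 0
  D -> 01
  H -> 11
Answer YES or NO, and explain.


Checking each pair (does one codeword prefix another?):
  E='0' vs D='01': prefix -- VIOLATION

NO -- this is NOT a valid prefix code. E (0) is a prefix of D (01).


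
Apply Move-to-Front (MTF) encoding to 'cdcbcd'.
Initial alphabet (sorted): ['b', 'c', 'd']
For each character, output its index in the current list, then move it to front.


MTF encoding:
'c': index 1 in ['b', 'c', 'd'] -> ['c', 'b', 'd']
'd': index 2 in ['c', 'b', 'd'] -> ['d', 'c', 'b']
'c': index 1 in ['d', 'c', 'b'] -> ['c', 'd', 'b']
'b': index 2 in ['c', 'd', 'b'] -> ['b', 'c', 'd']
'c': index 1 in ['b', 'c', 'd'] -> ['c', 'b', 'd']
'd': index 2 in ['c', 'b', 'd'] -> ['d', 'c', 'b']


Output: [1, 2, 1, 2, 1, 2]


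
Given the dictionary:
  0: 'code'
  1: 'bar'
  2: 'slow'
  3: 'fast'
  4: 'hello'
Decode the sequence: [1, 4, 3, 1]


Look up each index in the dictionary:
  1 -> 'bar'
  4 -> 'hello'
  3 -> 'fast'
  1 -> 'bar'

Decoded: "bar hello fast bar"


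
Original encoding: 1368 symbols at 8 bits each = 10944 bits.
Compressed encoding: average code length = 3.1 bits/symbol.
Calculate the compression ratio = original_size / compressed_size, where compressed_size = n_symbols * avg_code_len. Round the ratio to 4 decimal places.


original_size = n_symbols * orig_bits = 1368 * 8 = 10944 bits
compressed_size = n_symbols * avg_code_len = 1368 * 3.1 = 4240.8 bits
ratio = original_size / compressed_size = 10944 / 4240.8 = 2.5806

Compression ratio = 2.5806


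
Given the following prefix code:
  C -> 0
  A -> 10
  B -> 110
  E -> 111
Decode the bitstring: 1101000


Decoding step by step:
Bits 110 -> B
Bits 10 -> A
Bits 0 -> C
Bits 0 -> C


Decoded message: BACC


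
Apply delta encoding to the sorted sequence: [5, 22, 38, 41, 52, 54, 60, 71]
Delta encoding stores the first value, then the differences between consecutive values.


First value: 5
Deltas:
  22 - 5 = 17
  38 - 22 = 16
  41 - 38 = 3
  52 - 41 = 11
  54 - 52 = 2
  60 - 54 = 6
  71 - 60 = 11


Delta encoded: [5, 17, 16, 3, 11, 2, 6, 11]


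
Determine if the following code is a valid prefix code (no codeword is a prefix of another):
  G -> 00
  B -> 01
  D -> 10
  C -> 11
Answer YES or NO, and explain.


Checking each pair (does one codeword prefix another?):
  G='00' vs B='01': no prefix
  G='00' vs D='10': no prefix
  G='00' vs C='11': no prefix
  B='01' vs G='00': no prefix
  B='01' vs D='10': no prefix
  B='01' vs C='11': no prefix
  D='10' vs G='00': no prefix
  D='10' vs B='01': no prefix
  D='10' vs C='11': no prefix
  C='11' vs G='00': no prefix
  C='11' vs B='01': no prefix
  C='11' vs D='10': no prefix
No violation found over all pairs.

YES -- this is a valid prefix code. No codeword is a prefix of any other codeword.


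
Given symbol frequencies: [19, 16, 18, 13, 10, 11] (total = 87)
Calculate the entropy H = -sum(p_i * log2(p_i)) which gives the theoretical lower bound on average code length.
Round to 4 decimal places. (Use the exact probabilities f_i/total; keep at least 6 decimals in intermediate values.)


Per-symbol terms -p_i * log2(p_i) with p_i = f_i/87:
  p = 19/87 = 0.218391: log2(p) = -2.195016, -p*log2(p) = 0.479371
  p = 16/87 = 0.183908: log2(p) = -2.442943, -p*log2(p) = 0.449277
  p = 18/87 = 0.206897: log2(p) = -2.273018, -p*log2(p) = 0.470280
  p = 13/87 = 0.149425: log2(p) = -2.742504, -p*log2(p) = 0.409799
  p = 10/87 = 0.114943: log2(p) = -3.121015, -p*log2(p) = 0.358737
  p = 11/87 = 0.126437: log2(p) = -2.983512, -p*log2(p) = 0.377226
H = 0.479371 + 0.449277 + 0.470280 + 0.409799 + 0.358737 + 0.377226 = 2.544690

H = 2.5447 bits/symbol
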